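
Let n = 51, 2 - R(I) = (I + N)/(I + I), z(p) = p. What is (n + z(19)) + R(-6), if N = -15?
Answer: 281/4 ≈ 70.250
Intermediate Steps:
R(I) = 2 - (-15 + I)/(2*I) (R(I) = 2 - (I - 15)/(I + I) = 2 - (-15 + I)/(2*I))
(n + z(19)) + R(-6) = (51 + 19) + (3/2)*(5 - 6)/(-6) = 70 + (3/2)*(-1/6)*(-1) = 70 + 1/4 = 281/4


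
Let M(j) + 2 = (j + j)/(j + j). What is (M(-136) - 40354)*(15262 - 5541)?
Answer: -392290955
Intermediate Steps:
M(j) = -1 (M(j) = -2 + (j + j)/(j + j) = -2 + (2*j)/((2*j)) = -2 + (2*j)*(1/(2*j)) = -2 + 1 = -1)
(M(-136) - 40354)*(15262 - 5541) = (-1 - 40354)*(15262 - 5541) = -40355*9721 = -392290955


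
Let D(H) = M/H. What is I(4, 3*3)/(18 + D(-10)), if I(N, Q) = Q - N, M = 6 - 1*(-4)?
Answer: 5/17 ≈ 0.29412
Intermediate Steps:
M = 10 (M = 6 + 4 = 10)
D(H) = 10/H
I(4, 3*3)/(18 + D(-10)) = (3*3 - 1*4)/(18 + 10/(-10)) = (9 - 4)/(18 + 10*(-1/10)) = 5/(18 - 1) = 5/17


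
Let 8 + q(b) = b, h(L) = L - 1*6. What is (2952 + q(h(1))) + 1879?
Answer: 4818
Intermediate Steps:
h(L) = -6 + L (h(L) = L - 6 = -6 + L)
q(b) = -8 + b
(2952 + q(h(1))) + 1879 = (2952 + (-8 + (-6 + 1))) + 1879 = (2952 + (-8 - 5)) + 1879 = (2952 - 13) + 1879 = 2939 + 1879 = 4818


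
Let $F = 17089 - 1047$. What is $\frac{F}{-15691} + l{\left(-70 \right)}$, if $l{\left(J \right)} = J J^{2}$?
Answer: $- \frac{414002234}{1207} \approx -3.43 \cdot 10^{5}$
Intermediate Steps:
$F = 16042$ ($F = 17089 - 1047 = 16042$)
$l{\left(J \right)} = J^{3}$
$\frac{F}{-15691} + l{\left(-70 \right)} = \frac{16042}{-15691} + \left(-70\right)^{3} = 16042 \left(- \frac{1}{15691}\right) - 343000 = - \frac{1234}{1207} - 343000 = - \frac{414002234}{1207}$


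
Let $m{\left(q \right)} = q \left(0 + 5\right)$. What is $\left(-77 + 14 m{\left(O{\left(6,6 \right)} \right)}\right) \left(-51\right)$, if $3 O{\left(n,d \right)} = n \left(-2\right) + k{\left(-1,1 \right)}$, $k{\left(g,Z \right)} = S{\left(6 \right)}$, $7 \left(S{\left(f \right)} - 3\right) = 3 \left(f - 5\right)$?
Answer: $14127$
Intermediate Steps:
$S{\left(f \right)} = \frac{6}{7} + \frac{3 f}{7}$ ($S{\left(f \right)} = 3 + \frac{3 \left(f - 5\right)}{7} = 3 + \frac{3 \left(-5 + f\right)}{7} = 3 + \frac{-15 + 3 f}{7} = 3 + \left(- \frac{15}{7} + \frac{3 f}{7}\right) = \frac{6}{7} + \frac{3 f}{7}$)
$k{\left(g,Z \right)} = \frac{24}{7}$ ($k{\left(g,Z \right)} = \frac{6}{7} + \frac{3}{7} \cdot 6 = \frac{6}{7} + \frac{18}{7} = \frac{24}{7}$)
$O{\left(n,d \right)} = \frac{8}{7} - \frac{2 n}{3}$ ($O{\left(n,d \right)} = \frac{n \left(-2\right) + \frac{24}{7}}{3} = \frac{- 2 n + \frac{24}{7}}{3} = \frac{\frac{24}{7} - 2 n}{3} = \frac{8}{7} - \frac{2 n}{3}$)
$m{\left(q \right)} = 5 q$ ($m{\left(q \right)} = q 5 = 5 q$)
$\left(-77 + 14 m{\left(O{\left(6,6 \right)} \right)}\right) \left(-51\right) = \left(-77 + 14 \cdot 5 \left(\frac{8}{7} - 4\right)\right) \left(-51\right) = \left(-77 + 14 \cdot 5 \left(- \frac{20}{7}\right)\right) \left(-51\right) = \left(-77 + 14 \left(- \frac{100}{7}\right)\right) \left(-51\right) = \left(-77 - 200\right) \left(-51\right) = \left(-277\right) \left(-51\right) = 14127$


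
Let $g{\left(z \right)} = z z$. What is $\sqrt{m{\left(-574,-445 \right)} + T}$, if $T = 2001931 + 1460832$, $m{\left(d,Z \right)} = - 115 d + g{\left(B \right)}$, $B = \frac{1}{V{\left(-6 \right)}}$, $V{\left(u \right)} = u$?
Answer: $\frac{\sqrt{127035829}}{6} \approx 1878.5$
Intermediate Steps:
$B = - \frac{1}{6}$ ($B = \frac{1}{-6} = - \frac{1}{6} \approx -0.16667$)
$g{\left(z \right)} = z^{2}$
$m{\left(d,Z \right)} = \frac{1}{36} - 115 d$ ($m{\left(d,Z \right)} = - 115 d + \left(- \frac{1}{6}\right)^{2} = - 115 d + \frac{1}{36} = \frac{1}{36} - 115 d$)
$T = 3462763$
$\sqrt{m{\left(-574,-445 \right)} + T} = \sqrt{\left(\frac{1}{36} - -66010\right) + 3462763} = \sqrt{\left(\frac{1}{36} + 66010\right) + 3462763} = \sqrt{\frac{2376361}{36} + 3462763} = \sqrt{\frac{127035829}{36}} = \frac{\sqrt{127035829}}{6}$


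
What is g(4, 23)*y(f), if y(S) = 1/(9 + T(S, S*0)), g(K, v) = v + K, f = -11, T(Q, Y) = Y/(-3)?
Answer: 3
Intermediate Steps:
T(Q, Y) = -Y/3 (T(Q, Y) = Y*(-1/3) = -Y/3)
g(K, v) = K + v
y(S) = 1/9 (y(S) = 1/(9 - S*0/3) = 1/(9 - 1/3*0) = 1/(9 + 0) = 1/9)
g(4, 23)*y(f) = (4 + 23)*(1/9) = 27*(1/9) = 3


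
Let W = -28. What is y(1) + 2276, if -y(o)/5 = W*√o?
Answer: 2416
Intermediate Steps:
y(o) = 140*√o (y(o) = -(-140)*√o = 140*√o)
y(1) + 2276 = 140*√1 + 2276 = 140*1 + 2276 = 140 + 2276 = 2416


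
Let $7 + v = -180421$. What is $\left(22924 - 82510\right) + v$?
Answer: $-240014$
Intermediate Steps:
$v = -180428$ ($v = -7 - 180421 = -180428$)
$\left(22924 - 82510\right) + v = \left(22924 - 82510\right) - 180428 = -59586 - 180428 = -240014$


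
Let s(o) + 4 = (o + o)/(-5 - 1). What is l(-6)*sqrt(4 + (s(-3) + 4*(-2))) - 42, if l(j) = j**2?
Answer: -42 + 36*I*sqrt(7) ≈ -42.0 + 95.247*I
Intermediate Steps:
s(o) = -4 - o/3 (s(o) = -4 + (o + o)/(-5 - 1) = -4 + (2*o)/(-6) = -4 + (2*o)*(-1/6) = -4 - o/3)
l(-6)*sqrt(4 + (s(-3) + 4*(-2))) - 42 = (-6)**2*sqrt(4 + ((-4 - 1/3*(-3)) + 4*(-2))) - 42 = 36*sqrt(4 + ((-4 + 1) - 8)) - 42 = 36*sqrt(4 + (-3 - 8)) - 42 = 36*sqrt(4 - 11) - 42 = 36*sqrt(-7) - 42 = 36*(I*sqrt(7)) - 42 = 36*I*sqrt(7) - 42 = -42 + 36*I*sqrt(7)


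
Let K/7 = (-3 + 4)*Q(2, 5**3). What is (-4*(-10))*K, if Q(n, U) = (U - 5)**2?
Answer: 4032000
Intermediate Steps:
Q(n, U) = (-5 + U)**2
K = 100800 (K = 7*((-3 + 4)*(-5 + 5**3)**2) = 7*(1*(-5 + 125)**2) = 7*(1*120**2) = 7*(1*14400) = 7*14400 = 100800)
(-4*(-10))*K = -4*(-10)*100800 = 40*100800 = 4032000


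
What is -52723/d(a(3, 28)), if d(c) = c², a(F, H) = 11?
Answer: -4793/11 ≈ -435.73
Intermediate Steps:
-52723/d(a(3, 28)) = -52723/(11²) = -52723/121 = -52723*1/121 = -4793/11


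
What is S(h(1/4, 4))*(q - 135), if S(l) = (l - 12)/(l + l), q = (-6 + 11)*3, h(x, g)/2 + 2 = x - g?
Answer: -2820/23 ≈ -122.61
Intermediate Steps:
h(x, g) = -4 - 2*g + 2*x (h(x, g) = -4 + 2*(x - g) = -4 + (-2*g + 2*x) = -4 - 2*g + 2*x)
q = 15 (q = 5*3 = 15)
S(l) = (-12 + l)/(2*l) (S(l) = (-12 + l)/((2*l)) = (-12 + l)*(1/(2*l)) = (-12 + l)/(2*l))
S(h(1/4, 4))*(q - 135) = ((-12 + (-4 - 2*4 + 2/4))/(2*(-4 - 2*4 + 2/4)))*(15 - 135) = ((-12 + (-4 - 8 + 2*(¼)))/(2*(-4 - 8 + 2*(¼))))*(-120) = ((-12 + (-4 - 8 + ½))/(2*(-4 - 8 + ½)))*(-120) = ((-12 - 23/2)/(2*(-23/2)))*(-120) = ((½)*(-2/23)*(-47/2))*(-120) = (47/46)*(-120) = -2820/23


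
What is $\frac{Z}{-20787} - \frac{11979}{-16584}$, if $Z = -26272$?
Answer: $\frac{228234107}{114910536} \approx 1.9862$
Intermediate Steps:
$\frac{Z}{-20787} - \frac{11979}{-16584} = - \frac{26272}{-20787} - \frac{11979}{-16584} = \left(-26272\right) \left(- \frac{1}{20787}\right) - - \frac{3993}{5528} = \frac{26272}{20787} + \frac{3993}{5528} = \frac{228234107}{114910536}$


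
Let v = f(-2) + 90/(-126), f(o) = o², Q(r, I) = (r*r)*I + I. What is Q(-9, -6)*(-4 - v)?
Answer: 25092/7 ≈ 3584.6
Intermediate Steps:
Q(r, I) = I + I*r² (Q(r, I) = r²*I + I = I*r² + I = I + I*r²)
v = 23/7 (v = (-2)² + 90/(-126) = 4 + 90*(-1/126) = 4 - 5/7 = 23/7 ≈ 3.2857)
Q(-9, -6)*(-4 - v) = (-6*(1 + (-9)²))*(-4 - 1*23/7) = (-6*(1 + 81))*(-4 - 23/7) = -6*82*(-51/7) = -492*(-51/7) = 25092/7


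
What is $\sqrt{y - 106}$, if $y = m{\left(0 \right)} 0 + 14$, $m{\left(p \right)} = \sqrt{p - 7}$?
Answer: $2 i \sqrt{23} \approx 9.5917 i$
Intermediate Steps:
$m{\left(p \right)} = \sqrt{-7 + p}$ ($m{\left(p \right)} = \sqrt{p - 7} = \sqrt{-7 + p}$)
$y = 14$ ($y = \sqrt{-7 + 0} \cdot 0 + 14 = \sqrt{-7} \cdot 0 + 14 = i \sqrt{7} \cdot 0 + 14 = 0 + 14 = 14$)
$\sqrt{y - 106} = \sqrt{14 - 106} = \sqrt{-92} = 2 i \sqrt{23}$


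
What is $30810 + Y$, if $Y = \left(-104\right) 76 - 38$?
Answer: $22868$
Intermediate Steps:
$Y = -7942$ ($Y = -7904 - 38 = -7942$)
$30810 + Y = 30810 - 7942 = 22868$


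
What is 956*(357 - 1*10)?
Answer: 331732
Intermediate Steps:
956*(357 - 1*10) = 956*(357 - 10) = 956*347 = 331732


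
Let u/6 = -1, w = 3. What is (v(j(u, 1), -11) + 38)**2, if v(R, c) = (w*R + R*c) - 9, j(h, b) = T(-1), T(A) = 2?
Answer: 169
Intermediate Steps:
u = -6 (u = 6*(-1) = -6)
j(h, b) = 2
v(R, c) = -9 + 3*R + R*c (v(R, c) = (3*R + R*c) - 9 = -9 + 3*R + R*c)
(v(j(u, 1), -11) + 38)**2 = ((-9 + 3*2 + 2*(-11)) + 38)**2 = ((-9 + 6 - 22) + 38)**2 = (-25 + 38)**2 = 13**2 = 169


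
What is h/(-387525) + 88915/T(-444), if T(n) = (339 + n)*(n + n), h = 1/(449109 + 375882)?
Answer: 631700840515853/662428008433800 ≈ 0.95361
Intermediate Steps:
h = 1/824991 ≈ 1.2121e-6
T(n) = 2*n*(339 + n) (T(n) = (339 + n)*(2*n) = 2*n*(339 + n))
h/(-387525) + 88915/T(-444) = (1/824991)/(-387525) + 88915/((2*(-444)*(339 - 444))) = (1/824991)*(-1/387525) + 88915/((2*(-444)*(-105))) = -1/319704637275 + 88915/93240 = -1/319704637275 + 88915*(1/93240) = -1/319704637275 + 17783/18648 = 631700840515853/662428008433800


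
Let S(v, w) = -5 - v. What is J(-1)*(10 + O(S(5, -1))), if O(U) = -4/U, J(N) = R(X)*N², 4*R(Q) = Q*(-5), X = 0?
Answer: 0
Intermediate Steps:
R(Q) = -5*Q/4 (R(Q) = (Q*(-5))/4 = (-5*Q)/4 = -5*Q/4)
J(N) = 0 (J(N) = (-5/4*0)*N² = 0*N² = 0)
J(-1)*(10 + O(S(5, -1))) = 0*(10 - 4/(-5 - 1*5)) = 0*(10 - 4/(-5 - 5)) = 0*(10 - 4/(-10)) = 0*(10 - 4*(-⅒)) = 0*(10 + ⅖) = 0*(52/5) = 0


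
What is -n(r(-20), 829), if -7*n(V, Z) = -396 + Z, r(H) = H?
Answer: 433/7 ≈ 61.857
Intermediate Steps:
n(V, Z) = 396/7 - Z/7 (n(V, Z) = -(-396 + Z)/7 = 396/7 - Z/7)
-n(r(-20), 829) = -(396/7 - ⅐*829) = -(396/7 - 829/7) = -1*(-433/7) = 433/7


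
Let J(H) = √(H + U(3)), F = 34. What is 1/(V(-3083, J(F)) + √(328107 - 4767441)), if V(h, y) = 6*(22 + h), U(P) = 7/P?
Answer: -3061/56958215 - I*√4439334/341749290 ≈ -5.3741e-5 - 6.1653e-6*I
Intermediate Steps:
J(H) = √(7/3 + H) (J(H) = √(H + 7/3) = √(7/3 + H))
V(h, y) = 132 + 6*h
1/(V(-3083, J(F)) + √(328107 - 4767441)) = 1/((132 + 6*(-3083)) + √(328107 - 4767441)) = 1/((132 - 18498) + √(-4439334)) = 1/(-18366 + I*√4439334)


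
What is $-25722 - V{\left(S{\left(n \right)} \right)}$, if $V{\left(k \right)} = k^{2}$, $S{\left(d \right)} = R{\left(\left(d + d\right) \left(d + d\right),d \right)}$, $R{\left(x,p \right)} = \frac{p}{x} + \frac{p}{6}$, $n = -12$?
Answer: $- \frac{59272897}{2304} \approx -25726.0$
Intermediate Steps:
$R{\left(x,p \right)} = \frac{p}{6} + \frac{p}{x}$ ($R{\left(x,p \right)} = \frac{p}{x} + p \frac{1}{6} = \frac{p}{x} + \frac{p}{6} = \frac{p}{6} + \frac{p}{x}$)
$S{\left(d \right)} = \frac{1}{4 d} + \frac{d}{6}$ ($S{\left(d \right)} = \frac{d}{6} + \frac{d}{\left(d + d\right) \left(d + d\right)} = \frac{d}{6} + \frac{d}{2 d 2 d} = \frac{d}{6} + \frac{d}{4 d^{2}} = \frac{d}{6} + d \frac{1}{4 d^{2}} = \frac{d}{6} + \frac{1}{4 d} = \frac{1}{4 d} + \frac{d}{6}$)
$-25722 - V{\left(S{\left(n \right)} \right)} = -25722 - \left(\frac{1}{4 \left(-12\right)} + \frac{1}{6} \left(-12\right)\right)^{2} = -25722 - \left(\frac{1}{4} \left(- \frac{1}{12}\right) - 2\right)^{2} = -25722 - \left(- \frac{1}{48} - 2\right)^{2} = -25722 - \left(- \frac{97}{48}\right)^{2} = -25722 - \frac{9409}{2304} = - \frac{59272897}{2304}$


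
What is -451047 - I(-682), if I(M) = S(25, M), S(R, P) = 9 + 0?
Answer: -451056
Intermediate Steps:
S(R, P) = 9
I(M) = 9
-451047 - I(-682) = -451047 - 1*9 = -451047 - 9 = -451056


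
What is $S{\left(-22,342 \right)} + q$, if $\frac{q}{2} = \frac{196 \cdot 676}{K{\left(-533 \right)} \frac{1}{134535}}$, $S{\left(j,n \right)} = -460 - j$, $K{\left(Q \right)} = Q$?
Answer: $- \frac{2742379398}{41} \approx -6.6887 \cdot 10^{7}$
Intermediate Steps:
$q = - \frac{2742361440}{41}$ ($q = 2 \frac{196 \cdot 676}{\left(-533\right) \frac{1}{134535}} = 2 \frac{132496}{\left(-533\right) \frac{1}{134535}} = 2 \frac{132496}{- \frac{533}{134535}} = 2 \cdot 132496 \left(- \frac{134535}{533}\right) = 2 \left(- \frac{1371180720}{41}\right) = - \frac{2742361440}{41} \approx -6.6887 \cdot 10^{7}$)
$S{\left(-22,342 \right)} + q = \left(-460 - -22\right) - \frac{2742361440}{41} = \left(-460 + 22\right) - \frac{2742361440}{41} = -438 - \frac{2742361440}{41} = - \frac{2742379398}{41}$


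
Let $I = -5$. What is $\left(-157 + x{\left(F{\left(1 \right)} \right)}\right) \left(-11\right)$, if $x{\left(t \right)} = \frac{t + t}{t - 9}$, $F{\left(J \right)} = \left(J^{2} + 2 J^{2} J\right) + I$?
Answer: $1723$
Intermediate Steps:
$F{\left(J \right)} = -5 + J^{2} + 2 J^{3}$ ($F{\left(J \right)} = \left(J^{2} + 2 J^{2} J\right) - 5 = \left(J^{2} + 2 J^{3}\right) - 5 = -5 + J^{2} + 2 J^{3}$)
$x{\left(t \right)} = \frac{2 t}{-9 + t}$
$\left(-157 + x{\left(F{\left(1 \right)} \right)}\right) \left(-11\right) = \left(-157 + \frac{2 \left(-5 + 1^{2} + 2 \cdot 1^{3}\right)}{-9 + \left(-5 + 1^{2} + 2 \cdot 1^{3}\right)}\right) \left(-11\right) = \left(-157 + \frac{2 \left(-5 + 1 + 2 \cdot 1\right)}{-9 + \left(-5 + 1 + 2 \cdot 1\right)}\right) \left(-11\right) = \left(-157 + \frac{2 \left(-5 + 1 + 2\right)}{-9 + \left(-5 + 1 + 2\right)}\right) \left(-11\right) = \left(-157 + 2 \left(-2\right) \frac{1}{-9 - 2}\right) \left(-11\right) = \left(-157 + 2 \left(-2\right) \frac{1}{-11}\right) \left(-11\right) = \left(-157 + 2 \left(-2\right) \left(- \frac{1}{11}\right)\right) \left(-11\right) = \left(-157 + \frac{4}{11}\right) \left(-11\right) = \left(- \frac{1723}{11}\right) \left(-11\right) = 1723$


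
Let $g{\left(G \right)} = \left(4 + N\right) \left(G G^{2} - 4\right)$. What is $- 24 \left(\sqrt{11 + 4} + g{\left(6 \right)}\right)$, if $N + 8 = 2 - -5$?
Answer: $-15264 - 24 \sqrt{15} \approx -15357.0$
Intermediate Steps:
$N = -1$ ($N = -8 + \left(2 - -5\right) = -8 + \left(2 + 5\right) = -8 + 7 = -1$)
$g{\left(G \right)} = -12 + 3 G^{3}$ ($g{\left(G \right)} = \left(4 - 1\right) \left(G G^{2} - 4\right) = 3 \left(G^{3} - 4\right) = 3 \left(-4 + G^{3}\right) = -12 + 3 G^{3}$)
$- 24 \left(\sqrt{11 + 4} + g{\left(6 \right)}\right) = - 24 \left(\sqrt{11 + 4} - \left(12 - 3 \cdot 6^{3}\right)\right) = - 24 \left(\sqrt{15} + \left(-12 + 3 \cdot 216\right)\right) = - 24 \left(\sqrt{15} + \left(-12 + 648\right)\right) = - 24 \left(\sqrt{15} + 636\right) = - 24 \left(636 + \sqrt{15}\right) = -15264 - 24 \sqrt{15}$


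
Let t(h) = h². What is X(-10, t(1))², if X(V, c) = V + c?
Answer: 81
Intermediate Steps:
X(-10, t(1))² = (-10 + 1²)² = (-10 + 1)² = (-9)² = 81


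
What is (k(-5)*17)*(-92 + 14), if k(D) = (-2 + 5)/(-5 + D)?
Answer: 1989/5 ≈ 397.80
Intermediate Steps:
k(D) = 3/(-5 + D)
(k(-5)*17)*(-92 + 14) = ((3/(-5 - 5))*17)*(-92 + 14) = ((3/(-10))*17)*(-78) = ((3*(-⅒))*17)*(-78) = -3/10*17*(-78) = -51/10*(-78) = 1989/5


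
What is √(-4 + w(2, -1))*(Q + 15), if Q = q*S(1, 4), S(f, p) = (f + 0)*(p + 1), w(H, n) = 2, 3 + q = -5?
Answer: -25*I*√2 ≈ -35.355*I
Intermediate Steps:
q = -8 (q = -3 - 5 = -8)
S(f, p) = f*(1 + p)
Q = -40 (Q = -8*(1 + 4) = -8*5 = -40)
√(-4 + w(2, -1))*(Q + 15) = √(-4 + 2)*(-40 + 15) = √(-2)*(-25) = (I*√2)*(-25) = -25*I*√2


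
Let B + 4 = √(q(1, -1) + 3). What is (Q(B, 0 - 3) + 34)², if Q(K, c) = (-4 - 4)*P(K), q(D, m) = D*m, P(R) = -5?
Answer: 5476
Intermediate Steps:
B = -4 + √2 (B = -4 + √(1*(-1) + 3) = -4 + √(-1 + 3) = -4 + √2 ≈ -2.5858)
Q(K, c) = 40 (Q(K, c) = (-4 - 4)*(-5) = -8*(-5) = 40)
(Q(B, 0 - 3) + 34)² = (40 + 34)² = 74² = 5476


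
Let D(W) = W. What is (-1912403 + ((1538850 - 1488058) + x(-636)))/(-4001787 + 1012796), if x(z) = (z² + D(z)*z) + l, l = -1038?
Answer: 1053657/2988991 ≈ 0.35251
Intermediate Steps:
x(z) = -1038 + 2*z² (x(z) = (z² + z*z) - 1038 = (z² + z²) - 1038 = 2*z² - 1038 = -1038 + 2*z²)
(-1912403 + ((1538850 - 1488058) + x(-636)))/(-4001787 + 1012796) = (-1912403 + ((1538850 - 1488058) + (-1038 + 2*(-636)²)))/(-4001787 + 1012796) = (-1912403 + (50792 + (-1038 + 2*404496)))/(-2988991) = (-1912403 + (50792 + (-1038 + 808992)))*(-1/2988991) = (-1912403 + (50792 + 807954))*(-1/2988991) = (-1912403 + 858746)*(-1/2988991) = -1053657*(-1/2988991) = 1053657/2988991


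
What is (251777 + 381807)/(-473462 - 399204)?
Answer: -316792/436333 ≈ -0.72603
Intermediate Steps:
(251777 + 381807)/(-473462 - 399204) = 633584/(-872666) = 633584*(-1/872666) = -316792/436333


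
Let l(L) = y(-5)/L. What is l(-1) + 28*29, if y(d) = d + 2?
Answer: 815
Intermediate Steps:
y(d) = 2 + d
l(L) = -3/L (l(L) = (2 - 5)/L = -3/L)
l(-1) + 28*29 = -3/(-1) + 28*29 = -3*(-1) + 812 = 3 + 812 = 815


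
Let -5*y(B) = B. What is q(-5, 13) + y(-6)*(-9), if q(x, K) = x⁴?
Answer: 3071/5 ≈ 614.20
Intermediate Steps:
y(B) = -B/5
q(-5, 13) + y(-6)*(-9) = (-5)⁴ - ⅕*(-6)*(-9) = 625 + (6/5)*(-9) = 625 - 54/5 = 3071/5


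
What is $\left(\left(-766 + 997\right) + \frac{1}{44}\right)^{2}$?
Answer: $\frac{103327225}{1936} \approx 53372.0$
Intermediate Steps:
$\left(\left(-766 + 997\right) + \frac{1}{44}\right)^{2} = \left(231 + \frac{1}{44}\right)^{2} = \left(\frac{10165}{44}\right)^{2} = \frac{103327225}{1936}$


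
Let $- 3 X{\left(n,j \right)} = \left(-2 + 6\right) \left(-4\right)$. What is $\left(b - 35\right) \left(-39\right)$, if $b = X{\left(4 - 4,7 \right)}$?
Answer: $1157$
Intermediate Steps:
$X{\left(n,j \right)} = \frac{16}{3}$ ($X{\left(n,j \right)} = - \frac{\left(-2 + 6\right) \left(-4\right)}{3} = - \frac{4 \left(-4\right)}{3} = \left(- \frac{1}{3}\right) \left(-16\right) = \frac{16}{3}$)
$b = \frac{16}{3} \approx 5.3333$
$\left(b - 35\right) \left(-39\right) = \left(\frac{16}{3} - 35\right) \left(-39\right) = \left(- \frac{89}{3}\right) \left(-39\right) = 1157$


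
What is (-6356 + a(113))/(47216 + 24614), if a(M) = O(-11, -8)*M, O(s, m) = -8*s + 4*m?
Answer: -14/35915 ≈ -0.00038981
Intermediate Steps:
a(M) = 56*M (a(M) = (-8*(-11) + 4*(-8))*M = (88 - 32)*M = 56*M)
(-6356 + a(113))/(47216 + 24614) = (-6356 + 56*113)/(47216 + 24614) = (-6356 + 6328)/71830 = -28*1/71830 = -14/35915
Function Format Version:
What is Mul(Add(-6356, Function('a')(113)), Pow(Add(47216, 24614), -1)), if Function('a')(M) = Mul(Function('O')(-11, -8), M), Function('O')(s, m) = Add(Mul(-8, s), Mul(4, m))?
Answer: Rational(-14, 35915) ≈ -0.00038981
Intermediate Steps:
Function('a')(M) = Mul(56, M) (Function('a')(M) = Mul(Add(Mul(-8, -11), Mul(4, -8)), M) = Mul(Add(88, -32), M) = Mul(56, M))
Mul(Add(-6356, Function('a')(113)), Pow(Add(47216, 24614), -1)) = Mul(Add(-6356, Mul(56, 113)), Pow(Add(47216, 24614), -1)) = Mul(Add(-6356, 6328), Pow(71830, -1)) = Mul(-28, Rational(1, 71830)) = Rational(-14, 35915)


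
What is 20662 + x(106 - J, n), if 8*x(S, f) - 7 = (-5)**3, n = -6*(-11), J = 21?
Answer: 82589/4 ≈ 20647.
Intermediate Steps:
n = 66
x(S, f) = -59/4 (x(S, f) = 7/8 + (1/8)*(-5)**3 = 7/8 + (1/8)*(-125) = 7/8 - 125/8 = -59/4)
20662 + x(106 - J, n) = 20662 - 59/4 = 82589/4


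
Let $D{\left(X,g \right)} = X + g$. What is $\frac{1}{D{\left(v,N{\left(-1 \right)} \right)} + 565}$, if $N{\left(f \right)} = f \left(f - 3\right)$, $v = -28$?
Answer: $\frac{1}{541} \approx 0.0018484$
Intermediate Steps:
$N{\left(f \right)} = f \left(-3 + f\right)$
$\frac{1}{D{\left(v,N{\left(-1 \right)} \right)} + 565} = \frac{1}{\left(-28 - \left(-3 - 1\right)\right) + 565} = \frac{1}{\left(-28 - -4\right) + 565} = \frac{1}{\left(-28 + 4\right) + 565} = \frac{1}{-24 + 565} = \frac{1}{541}$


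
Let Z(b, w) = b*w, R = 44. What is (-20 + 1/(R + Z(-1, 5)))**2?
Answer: 606841/1521 ≈ 398.98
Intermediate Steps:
(-20 + 1/(R + Z(-1, 5)))**2 = (-20 + 1/(44 - 1*5))**2 = (-20 + 1/(44 - 5))**2 = (-20 + 1/39)**2 = (-779/39)**2 = 606841/1521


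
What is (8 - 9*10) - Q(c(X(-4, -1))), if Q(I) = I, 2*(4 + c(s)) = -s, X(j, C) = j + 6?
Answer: -77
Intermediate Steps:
X(j, C) = 6 + j
c(s) = -4 - s/2 (c(s) = -4 + (-s)/2 = -4 - s/2)
(8 - 9*10) - Q(c(X(-4, -1))) = (8 - 9*10) - (-4 - (6 - 4)/2) = (8 - 90) - (-4 - 1/2*2) = -82 - (-4 - 1) = -82 - 1*(-5) = -82 + 5 = -77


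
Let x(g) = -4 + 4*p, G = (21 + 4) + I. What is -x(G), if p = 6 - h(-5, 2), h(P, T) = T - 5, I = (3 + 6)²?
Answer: -32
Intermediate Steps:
I = 81 (I = 9² = 81)
h(P, T) = -5 + T
p = 9 (p = 6 - (-5 + 2) = 6 - 1*(-3) = 6 + 3 = 9)
G = 106 (G = (21 + 4) + 81 = 25 + 81 = 106)
x(g) = 32 (x(g) = -4 + 4*9 = -4 + 36 = 32)
-x(G) = -1*32 = -32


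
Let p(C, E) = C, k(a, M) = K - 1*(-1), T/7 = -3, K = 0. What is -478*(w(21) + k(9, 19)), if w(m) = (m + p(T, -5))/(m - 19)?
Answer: -478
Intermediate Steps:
T = -21 (T = 7*(-3) = -21)
k(a, M) = 1 (k(a, M) = 0 - 1*(-1) = 0 + 1 = 1)
w(m) = (-21 + m)/(-19 + m) (w(m) = (m - 21)/(m - 19) = (-21 + m)/(-19 + m))
-478*(w(21) + k(9, 19)) = -478*((-21 + 21)/(-19 + 21) + 1) = -478*(0/2 + 1) = -478*((½)*0 + 1) = -478*(0 + 1) = -478*1 = -478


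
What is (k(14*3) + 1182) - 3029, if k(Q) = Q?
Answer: -1805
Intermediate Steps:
(k(14*3) + 1182) - 3029 = (14*3 + 1182) - 3029 = (42 + 1182) - 3029 = 1224 - 3029 = -1805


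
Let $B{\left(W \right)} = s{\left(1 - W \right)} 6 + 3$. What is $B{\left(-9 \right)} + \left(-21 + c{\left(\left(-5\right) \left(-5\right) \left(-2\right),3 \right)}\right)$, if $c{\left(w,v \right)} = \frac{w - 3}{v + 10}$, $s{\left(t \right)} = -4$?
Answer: $- \frac{599}{13} \approx -46.077$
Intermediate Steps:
$c{\left(w,v \right)} = \frac{-3 + w}{10 + v}$
$B{\left(W \right)} = -21$ ($B{\left(W \right)} = \left(-4\right) 6 + 3 = -24 + 3 = -21$)
$B{\left(-9 \right)} + \left(-21 + c{\left(\left(-5\right) \left(-5\right) \left(-2\right),3 \right)}\right) = -21 - \left(21 - \frac{-3 + \left(-5\right) \left(-5\right) \left(-2\right)}{10 + 3}\right) = -21 - \left(21 - \frac{-3 + 25 \left(-2\right)}{13}\right) = -21 - \left(21 - \frac{-3 - 50}{13}\right) = -21 + \left(-21 + \frac{1}{13} \left(-53\right)\right) = -21 - \frac{326}{13} = - \frac{599}{13}$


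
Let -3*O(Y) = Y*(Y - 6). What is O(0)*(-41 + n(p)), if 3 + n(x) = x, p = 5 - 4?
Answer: 0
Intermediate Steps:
O(Y) = -Y*(-6 + Y)/3 (O(Y) = -Y*(Y - 6)/3 = -Y*(-6 + Y)/3)
p = 1
n(x) = -3 + x
O(0)*(-41 + n(p)) = ((⅓)*0*(6 - 1*0))*(-41 + (-3 + 1)) = ((⅓)*0*(6 + 0))*(-41 - 2) = ((⅓)*0*6)*(-43) = 0*(-43) = 0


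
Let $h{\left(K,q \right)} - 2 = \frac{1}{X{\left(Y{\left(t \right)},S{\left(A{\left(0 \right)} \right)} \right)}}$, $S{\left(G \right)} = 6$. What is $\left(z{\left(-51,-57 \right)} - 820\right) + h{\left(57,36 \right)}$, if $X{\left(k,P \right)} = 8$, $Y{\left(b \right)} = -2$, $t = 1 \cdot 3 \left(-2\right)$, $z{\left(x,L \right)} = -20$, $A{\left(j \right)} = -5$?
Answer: $- \frac{6703}{8} \approx -837.88$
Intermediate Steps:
$t = -6$ ($t = 3 \left(-2\right) = -6$)
$h{\left(K,q \right)} = \frac{17}{8}$ ($h{\left(K,q \right)} = 2 + \frac{1}{8} = \frac{17}{8}$)
$\left(z{\left(-51,-57 \right)} - 820\right) + h{\left(57,36 \right)} = \left(-20 - 820\right) + \frac{17}{8} = -840 + \frac{17}{8} = - \frac{6703}{8}$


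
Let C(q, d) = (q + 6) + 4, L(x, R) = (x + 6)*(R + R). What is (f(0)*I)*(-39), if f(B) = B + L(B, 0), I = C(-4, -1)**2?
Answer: 0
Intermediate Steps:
L(x, R) = 2*R*(6 + x) (L(x, R) = (6 + x)*(2*R) = 2*R*(6 + x))
C(q, d) = 10 + q (C(q, d) = (6 + q) + 4 = 10 + q)
I = 36 (I = (10 - 4)**2 = 6**2 = 36)
f(B) = B (f(B) = B + 2*0*(6 + B) = B + 0 = B)
(f(0)*I)*(-39) = (0*36)*(-39) = 0*(-39) = 0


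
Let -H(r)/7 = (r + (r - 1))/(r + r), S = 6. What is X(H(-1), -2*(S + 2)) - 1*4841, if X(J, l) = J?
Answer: -9703/2 ≈ -4851.5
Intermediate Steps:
H(r) = -7*(-1 + 2*r)/(2*r) (H(r) = -7*(r + (r - 1))/(r + r) = -7*(r + (-1 + r))/(2*r) = -7*(-1 + 2*r)*1/(2*r) = -7*(-1 + 2*r)/(2*r))
X(H(-1), -2*(S + 2)) - 1*4841 = (-7 + (7/2)/(-1)) - 1*4841 = (-7 + (7/2)*(-1)) - 4841 = (-7 - 7/2) - 4841 = -21/2 - 4841 = -9703/2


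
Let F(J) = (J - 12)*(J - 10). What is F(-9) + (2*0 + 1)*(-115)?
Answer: 284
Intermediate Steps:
F(J) = (-12 + J)*(-10 + J)
F(-9) + (2*0 + 1)*(-115) = (120 + (-9)² - 22*(-9)) + (2*0 + 1)*(-115) = (120 + 81 + 198) + (0 + 1)*(-115) = 399 + 1*(-115) = 399 - 115 = 284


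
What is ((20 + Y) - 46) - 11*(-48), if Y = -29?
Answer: 473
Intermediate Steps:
((20 + Y) - 46) - 11*(-48) = ((20 - 29) - 46) - 11*(-48) = (-9 - 46) + 528 = -55 + 528 = 473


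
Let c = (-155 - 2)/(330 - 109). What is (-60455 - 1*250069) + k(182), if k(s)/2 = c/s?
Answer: -6244948321/20111 ≈ -3.1052e+5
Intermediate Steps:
c = -157/221 ≈ -0.71041
k(s) = -314/(221*s) (k(s) = 2*(-157/(221*s)) = -314/(221*s))
(-60455 - 1*250069) + k(182) = (-60455 - 1*250069) - 314/221/182 = (-60455 - 250069) - 314/221*1/182 = -310524 - 157/20111 = -6244948321/20111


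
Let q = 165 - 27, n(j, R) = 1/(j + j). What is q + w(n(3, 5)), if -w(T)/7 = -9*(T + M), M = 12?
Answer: 1809/2 ≈ 904.50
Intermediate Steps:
n(j, R) = 1/(2*j)
w(T) = 756 + 63*T (w(T) = -(-63)*(T + 12) = -(-63)*(12 + T) = -7*(-108 - 9*T) = 756 + 63*T)
q = 138
q + w(n(3, 5)) = 138 + (756 + 63*((½)/3)) = 138 + (756 + 63*((½)*(⅓))) = 138 + (756 + 63*(⅙)) = 138 + (756 + 21/2) = 138 + 1533/2 = 1809/2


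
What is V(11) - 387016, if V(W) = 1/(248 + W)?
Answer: -100237143/259 ≈ -3.8702e+5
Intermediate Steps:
V(11) - 387016 = 1/(248 + 11) - 387016 = 1/259 - 387016 = -100237143/259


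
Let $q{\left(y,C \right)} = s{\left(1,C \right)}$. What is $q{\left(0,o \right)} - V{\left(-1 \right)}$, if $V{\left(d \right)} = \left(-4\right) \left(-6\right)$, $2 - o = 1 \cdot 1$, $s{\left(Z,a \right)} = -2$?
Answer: $-26$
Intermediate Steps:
$o = 1$ ($o = 2 - 1 \cdot 1 = 2 - 1 = 1$)
$q{\left(y,C \right)} = -2$
$V{\left(d \right)} = 24$
$q{\left(0,o \right)} - V{\left(-1 \right)} = -2 - 24 = -26$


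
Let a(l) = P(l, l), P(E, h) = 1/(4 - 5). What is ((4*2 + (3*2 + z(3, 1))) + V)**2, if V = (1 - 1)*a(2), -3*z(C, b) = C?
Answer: 169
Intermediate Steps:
P(E, h) = -1 (P(E, h) = 1/(-1) = -1)
a(l) = -1
z(C, b) = -C/3
V = 0 (V = (1 - 1)*(-1) = 0*(-1) = 0)
((4*2 + (3*2 + z(3, 1))) + V)**2 = ((4*2 + (3*2 - 1/3*3)) + 0)**2 = ((8 + (6 - 1)) + 0)**2 = ((8 + 5) + 0)**2 = (13 + 0)**2 = 13**2 = 169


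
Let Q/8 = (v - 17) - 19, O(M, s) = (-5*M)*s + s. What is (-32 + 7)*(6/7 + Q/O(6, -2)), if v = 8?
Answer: 15250/203 ≈ 75.123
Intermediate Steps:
O(M, s) = s - 5*M*s (O(M, s) = -5*M*s + s = s - 5*M*s)
Q = -224 (Q = 8*((8 - 17) - 19) = 8*(-9 - 19) = 8*(-28) = -224)
(-32 + 7)*(6/7 + Q/O(6, -2)) = (-32 + 7)*(6/7 - 224*(-1/(2*(1 - 5*6)))) = -25*(6*(⅐) - 224*(-1/(2*(1 - 30)))) = -25*(6/7 - 224/((-2*(-29)))) = -25*(6/7 - 224/58) = -25*(6/7 - 224*1/58) = -25*(6/7 - 112/29) = -25*(-610/203) = 15250/203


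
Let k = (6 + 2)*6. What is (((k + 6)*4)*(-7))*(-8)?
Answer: 12096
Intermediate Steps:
k = 48 (k = 8*6 = 48)
(((k + 6)*4)*(-7))*(-8) = (((48 + 6)*4)*(-7))*(-8) = ((54*4)*(-7))*(-8) = (216*(-7))*(-8) = -1512*(-8) = 12096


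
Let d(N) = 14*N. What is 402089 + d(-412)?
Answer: 396321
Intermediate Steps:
402089 + d(-412) = 402089 + 14*(-412) = 402089 - 5768 = 396321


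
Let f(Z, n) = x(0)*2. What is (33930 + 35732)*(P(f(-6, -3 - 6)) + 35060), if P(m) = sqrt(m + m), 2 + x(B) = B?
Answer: 2442349720 + 139324*I*sqrt(2) ≈ 2.4424e+9 + 1.9703e+5*I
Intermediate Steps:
x(B) = -2 + B
f(Z, n) = -4 (f(Z, n) = (-2 + 0)*2 = -2*2 = -4)
P(m) = sqrt(2)*sqrt(m) (P(m) = sqrt(2*m) = sqrt(2)*sqrt(m))
(33930 + 35732)*(P(f(-6, -3 - 6)) + 35060) = (33930 + 35732)*(sqrt(2)*sqrt(-4) + 35060) = 69662*(sqrt(2)*(2*I) + 35060) = 69662*(2*I*sqrt(2) + 35060) = 69662*(35060 + 2*I*sqrt(2)) = 2442349720 + 139324*I*sqrt(2)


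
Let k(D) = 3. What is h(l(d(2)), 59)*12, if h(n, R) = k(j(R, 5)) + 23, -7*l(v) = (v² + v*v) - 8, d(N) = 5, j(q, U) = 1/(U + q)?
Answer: 312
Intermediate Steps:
l(v) = 8/7 - 2*v²/7 (l(v) = -((v² + v*v) - 8)/7 = -((v² + v²) - 8)/7 = -(2*v² - 8)/7 = -(-8 + 2*v²)/7 = 8/7 - 2*v²/7)
h(n, R) = 26 (h(n, R) = 3 + 23 = 26)
h(l(d(2)), 59)*12 = 26*12 = 312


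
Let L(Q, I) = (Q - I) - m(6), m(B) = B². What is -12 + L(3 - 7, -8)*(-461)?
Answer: 14740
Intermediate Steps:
L(Q, I) = -36 + Q - I (L(Q, I) = (Q - I) - 1*6² = (Q - I) - 1*36 = (Q - I) - 36 = -36 + Q - I)
-12 + L(3 - 7, -8)*(-461) = -12 + (-36 + (3 - 7) - 1*(-8))*(-461) = -12 + (-36 - 4 + 8)*(-461) = -12 - 32*(-461) = -12 + 14752 = 14740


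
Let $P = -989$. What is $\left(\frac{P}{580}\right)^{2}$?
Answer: $\frac{978121}{336400} \approx 2.9076$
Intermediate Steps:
$\left(\frac{P}{580}\right)^{2} = \left(- \frac{989}{580}\right)^{2} = \frac{978121}{336400}$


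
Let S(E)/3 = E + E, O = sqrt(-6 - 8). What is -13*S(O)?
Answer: -78*I*sqrt(14) ≈ -291.85*I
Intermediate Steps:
O = I*sqrt(14) (O = sqrt(-14) = I*sqrt(14) ≈ 3.7417*I)
S(E) = 6*E (S(E) = 3*(E + E) = 3*(2*E) = 6*E)
-13*S(O) = -78*I*sqrt(14)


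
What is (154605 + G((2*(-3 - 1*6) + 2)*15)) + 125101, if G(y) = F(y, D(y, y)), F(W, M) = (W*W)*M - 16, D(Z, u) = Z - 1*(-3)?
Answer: -13371510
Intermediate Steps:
D(Z, u) = 3 + Z (D(Z, u) = Z + 3 = 3 + Z)
F(W, M) = -16 + M*W**2 (F(W, M) = W**2*M - 16 = M*W**2 - 16 = -16 + M*W**2)
G(y) = -16 + y**2*(3 + y) (G(y) = -16 + (3 + y)*y**2 = -16 + y**2*(3 + y))
(154605 + G((2*(-3 - 1*6) + 2)*15)) + 125101 = (154605 + (-16 + ((2*(-3 - 1*6) + 2)*15)**2*(3 + (2*(-3 - 1*6) + 2)*15))) + 125101 = (154605 + (-16 + ((2*(-3 - 6) + 2)*15)**2*(3 + (2*(-3 - 6) + 2)*15))) + 125101 = (154605 + (-16 + ((2*(-9) + 2)*15)**2*(3 + (2*(-9) + 2)*15))) + 125101 = (154605 + (-16 + ((-18 + 2)*15)**2*(3 + (-18 + 2)*15))) + 125101 = (154605 + (-16 + (-16*15)**2*(3 - 16*15))) + 125101 = (154605 + (-16 + (-240)**2*(3 - 240))) + 125101 = (154605 + (-16 + 57600*(-237))) + 125101 = (154605 + (-16 - 13651200)) + 125101 = (154605 - 13651216) + 125101 = -13496611 + 125101 = -13371510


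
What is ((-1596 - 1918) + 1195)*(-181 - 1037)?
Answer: 2824542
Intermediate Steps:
((-1596 - 1918) + 1195)*(-181 - 1037) = (-3514 + 1195)*(-1218) = -2319*(-1218) = 2824542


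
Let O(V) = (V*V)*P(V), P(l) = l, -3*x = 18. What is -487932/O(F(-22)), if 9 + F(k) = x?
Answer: 162644/1125 ≈ 144.57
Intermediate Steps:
x = -6 (x = -⅓*18 = -6)
F(k) = -15 (F(k) = -9 - 6 = -15)
O(V) = V³ (O(V) = (V*V)*V = V²*V = V³)
-487932/O(F(-22)) = -487932/((-15)³) = -487932/(-3375) = -487932*(-1/3375) = 162644/1125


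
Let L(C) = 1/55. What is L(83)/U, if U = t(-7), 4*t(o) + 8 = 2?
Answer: -2/165 ≈ -0.012121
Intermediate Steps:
t(o) = -3/2 (t(o) = -2 + (¼)*2 = -2 + ½ = -3/2)
L(C) = 1/55
U = -3/2 ≈ -1.5000
L(83)/U = 1/(55*(-3/2)) = (1/55)*(-⅔) = -2/165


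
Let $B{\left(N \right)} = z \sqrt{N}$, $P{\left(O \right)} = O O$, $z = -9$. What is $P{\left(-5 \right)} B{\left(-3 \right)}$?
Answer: $- 225 i \sqrt{3} \approx - 389.71 i$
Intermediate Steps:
$P{\left(O \right)} = O^{2}$
$B{\left(N \right)} = - 9 \sqrt{N}$
$P{\left(-5 \right)} B{\left(-3 \right)} = \left(-5\right)^{2} \left(- 9 \sqrt{-3}\right) = 25 \left(- 9 i \sqrt{3}\right) = - 225 i \sqrt{3}$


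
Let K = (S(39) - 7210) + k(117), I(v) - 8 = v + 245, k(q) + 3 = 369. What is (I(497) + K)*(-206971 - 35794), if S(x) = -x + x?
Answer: 1479409910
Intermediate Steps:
k(q) = 366 (k(q) = -3 + 369 = 366)
I(v) = 253 + v (I(v) = 8 + (v + 245) = 8 + (245 + v) = 253 + v)
S(x) = 0
K = -6844 (K = (0 - 7210) + 366 = -7210 + 366 = -6844)
(I(497) + K)*(-206971 - 35794) = ((253 + 497) - 6844)*(-206971 - 35794) = (750 - 6844)*(-242765) = -6094*(-242765) = 1479409910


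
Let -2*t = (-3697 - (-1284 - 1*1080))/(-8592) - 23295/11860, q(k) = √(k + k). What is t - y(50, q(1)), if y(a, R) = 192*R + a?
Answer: -500288537/10190112 - 192*√2 ≈ -320.62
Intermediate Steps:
q(k) = √2*√k (q(k) = √(2*k) = √2*√k)
y(a, R) = a + 192*R
t = 9217063/10190112 (t = -((-3697 - (-1284 - 1*1080))/(-8592) - 23295/11860)/2 = -((-3697 - (-1284 - 1080))*(-1/8592) - 23295*1/11860)/2 = -((-3697 - 1*(-2364))*(-1/8592) - 4659/2372)/2 = -((-3697 + 2364)*(-1/8592) - 4659/2372)/2 = -(-1333*(-1/8592) - 4659/2372)/2 = -(1333/8592 - 4659/2372)/2 = -½*(-9217063/5095056) = 9217063/10190112 ≈ 0.90451)
t - y(50, q(1)) = 9217063/10190112 - (50 + 192*(√2*√1)) = 9217063/10190112 - (50 + 192*(√2*1)) = 9217063/10190112 - (50 + 192*√2) = 9217063/10190112 + (-50 - 192*√2) = -500288537/10190112 - 192*√2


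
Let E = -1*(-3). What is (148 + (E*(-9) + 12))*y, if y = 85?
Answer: 11305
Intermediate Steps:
E = 3
(148 + (E*(-9) + 12))*y = (148 + (3*(-9) + 12))*85 = (148 + (-27 + 12))*85 = (148 - 15)*85 = 133*85 = 11305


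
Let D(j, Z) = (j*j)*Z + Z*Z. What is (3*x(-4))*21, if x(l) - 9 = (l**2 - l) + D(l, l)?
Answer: -1197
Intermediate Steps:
D(j, Z) = Z**2 + Z*j**2 (D(j, Z) = j**2*Z + Z**2 = Z*j**2 + Z**2 = Z**2 + Z*j**2)
x(l) = 9 + l**2 - l + l*(l + l**2) (x(l) = 9 + ((l**2 - l) + l*(l + l**2)) = 9 + (l**2 - l + l*(l + l**2)) = 9 + l**2 - l + l*(l + l**2))
(3*x(-4))*21 = (3*(9 + (-4)**3 - 1*(-4) + 2*(-4)**2))*21 = (3*(9 - 64 + 4 + 2*16))*21 = (3*(9 - 64 + 4 + 32))*21 = (3*(-19))*21 = -57*21 = -1197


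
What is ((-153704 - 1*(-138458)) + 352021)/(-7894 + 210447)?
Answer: 336775/202553 ≈ 1.6627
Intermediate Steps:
((-153704 - 1*(-138458)) + 352021)/(-7894 + 210447) = ((-153704 + 138458) + 352021)/202553 = (-15246 + 352021)*(1/202553) = 336775*(1/202553) = 336775/202553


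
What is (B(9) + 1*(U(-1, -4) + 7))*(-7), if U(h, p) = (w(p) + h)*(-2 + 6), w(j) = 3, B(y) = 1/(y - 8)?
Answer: -112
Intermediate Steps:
B(y) = 1/(-8 + y)
U(h, p) = 12 + 4*h (U(h, p) = (3 + h)*(-2 + 6) = (3 + h)*4 = 12 + 4*h)
(B(9) + 1*(U(-1, -4) + 7))*(-7) = (1/(-8 + 9) + 1*((12 + 4*(-1)) + 7))*(-7) = (1/1 + 1*((12 - 4) + 7))*(-7) = (1 + 1*(8 + 7))*(-7) = (1 + 1*15)*(-7) = (1 + 15)*(-7) = 16*(-7) = -112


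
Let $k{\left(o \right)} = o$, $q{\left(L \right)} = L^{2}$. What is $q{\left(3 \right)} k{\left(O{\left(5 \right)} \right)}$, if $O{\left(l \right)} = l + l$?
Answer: $90$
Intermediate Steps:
$O{\left(l \right)} = 2 l$
$q{\left(3 \right)} k{\left(O{\left(5 \right)} \right)} = 3^{2} \cdot 2 \cdot 5 = 9 \cdot 10 = 90$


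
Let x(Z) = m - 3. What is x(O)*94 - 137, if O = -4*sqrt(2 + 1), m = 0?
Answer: -419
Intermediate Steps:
O = -4*sqrt(3) ≈ -6.9282
x(Z) = -3 (x(Z) = 0 - 3 = -3)
x(O)*94 - 137 = -3*94 - 137 = -282 - 137 = -419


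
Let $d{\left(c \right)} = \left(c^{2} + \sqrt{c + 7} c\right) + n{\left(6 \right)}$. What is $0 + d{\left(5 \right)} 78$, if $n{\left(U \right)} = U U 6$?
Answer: $18798 + 780 \sqrt{3} \approx 20149.0$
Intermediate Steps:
$n{\left(U \right)} = 6 U^{2}$ ($n{\left(U \right)} = U^{2} \cdot 6 = 6 U^{2}$)
$d{\left(c \right)} = 216 + c^{2} + c \sqrt{7 + c}$ ($d{\left(c \right)} = \left(c^{2} + \sqrt{c + 7} c\right) + 6 \cdot 6^{2} = \left(c^{2} + \sqrt{7 + c} c\right) + 6 \cdot 36 = \left(c^{2} + c \sqrt{7 + c}\right) + 216 = 216 + c^{2} + c \sqrt{7 + c}$)
$0 + d{\left(5 \right)} 78 = 0 + \left(216 + 5^{2} + 5 \sqrt{7 + 5}\right) 78 = 0 + \left(216 + 25 + 5 \sqrt{12}\right) 78 = 0 + \left(216 + 25 + 5 \cdot 2 \sqrt{3}\right) 78 = 0 + \left(216 + 25 + 10 \sqrt{3}\right) 78 = 0 + \left(241 + 10 \sqrt{3}\right) 78 = 0 + \left(18798 + 780 \sqrt{3}\right) = 18798 + 780 \sqrt{3}$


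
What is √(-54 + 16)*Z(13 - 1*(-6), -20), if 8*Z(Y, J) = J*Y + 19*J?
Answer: -95*I*√38 ≈ -585.62*I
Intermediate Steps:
Z(Y, J) = 19*J/8 + J*Y/8 (Z(Y, J) = (J*Y + 19*J)/8 = (19*J + J*Y)/8 = 19*J/8 + J*Y/8)
√(-54 + 16)*Z(13 - 1*(-6), -20) = √(-54 + 16)*((⅛)*(-20)*(19 + (13 - 1*(-6)))) = √(-38)*((⅛)*(-20)*(19 + (13 + 6))) = (I*√38)*((⅛)*(-20)*(19 + 19)) = (I*√38)*((⅛)*(-20)*38) = (I*√38)*(-95) = -95*I*√38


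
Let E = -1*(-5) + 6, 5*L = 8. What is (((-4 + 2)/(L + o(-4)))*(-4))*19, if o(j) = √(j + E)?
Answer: -6080/111 + 3800*√7/111 ≈ 35.800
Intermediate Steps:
L = 8/5 (L = (⅕)*8 = 8/5 ≈ 1.6000)
E = 11 (E = 5 + 6 = 11)
o(j) = √(11 + j) (o(j) = √(j + 11) = √(11 + j))
(((-4 + 2)/(L + o(-4)))*(-4))*19 = (((-4 + 2)/(8/5 + √(11 - 4)))*(-4))*19 = (-2/(8/5 + √7)*(-4))*19 = (8/(8/5 + √7))*19 = 152/(8/5 + √7)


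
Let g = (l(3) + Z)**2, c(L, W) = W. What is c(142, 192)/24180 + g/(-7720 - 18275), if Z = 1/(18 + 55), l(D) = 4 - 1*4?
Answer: 443287133/55826524065 ≈ 0.0079404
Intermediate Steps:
l(D) = 0 (l(D) = 4 - 4 = 0)
Z = 1/73 ≈ 0.013699
g = 1/5329 (g = (0 + 1/73)**2 = (1/73)**2 = 1/5329 ≈ 0.00018765)
c(142, 192)/24180 + g/(-7720 - 18275) = 192/24180 + 1/(5329*(-7720 - 18275)) = 192*(1/24180) + (1/5329)/(-25995) = 16/2015 + (1/5329)*(-1/25995) = 16/2015 - 1/138527355 = 443287133/55826524065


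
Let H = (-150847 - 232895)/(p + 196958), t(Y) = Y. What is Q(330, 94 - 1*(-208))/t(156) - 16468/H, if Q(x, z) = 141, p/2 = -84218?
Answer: 12221225633/9977292 ≈ 1224.9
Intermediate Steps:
p = -168436 (p = 2*(-84218) = -168436)
H = -191871/14261 (H = (-150847 - 232895)/(-168436 + 196958) = -383742/28522 = -383742*1/28522 = -191871/14261 ≈ -13.454)
Q(330, 94 - 1*(-208))/t(156) - 16468/H = 141/156 - 16468/(-191871/14261) = 141*(1/156) - 16468*(-14261/191871) = 47/52 + 234850148/191871 = 12221225633/9977292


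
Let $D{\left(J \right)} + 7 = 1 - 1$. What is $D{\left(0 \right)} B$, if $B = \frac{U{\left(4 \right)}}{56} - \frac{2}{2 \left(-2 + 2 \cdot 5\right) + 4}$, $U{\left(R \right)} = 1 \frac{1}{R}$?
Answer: $\frac{107}{160} \approx 0.66875$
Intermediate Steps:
$U{\left(R \right)} = \frac{1}{R}$
$D{\left(J \right)} = -7$ ($D{\left(J \right)} = -7 + \left(1 - 1\right) = -7 + 0 = -7$)
$B = - \frac{107}{1120}$ ($B = \frac{1}{4 \cdot 56} - \frac{2}{2 \left(-2 + 2 \cdot 5\right) + 4} = \frac{1}{4} \cdot \frac{1}{56} - \frac{2}{2 \left(-2 + 10\right) + 4} = \frac{1}{224} - \frac{2}{2 \cdot 8 + 4} = \frac{1}{224} - \frac{2}{16 + 4} = \frac{1}{224} - \frac{2}{20} = \frac{1}{224} - \frac{1}{10} = - \frac{107}{1120} \approx -0.095536$)
$D{\left(0 \right)} B = \left(-7\right) \left(- \frac{107}{1120}\right) = \frac{107}{160}$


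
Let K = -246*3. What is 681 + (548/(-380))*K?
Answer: 165801/95 ≈ 1745.3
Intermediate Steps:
K = -738
681 + (548/(-380))*K = 681 + (548/(-380))*(-738) = 681 + (548*(-1/380))*(-738) = 681 - 137/95*(-738) = 681 + 101106/95 = 165801/95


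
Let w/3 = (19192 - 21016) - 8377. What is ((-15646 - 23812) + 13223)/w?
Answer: 8745/10201 ≈ 0.85727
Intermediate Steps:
w = -30603 (w = 3*((19192 - 21016) - 8377) = 3*(-1824 - 8377) = 3*(-10201) = -30603)
((-15646 - 23812) + 13223)/w = ((-15646 - 23812) + 13223)/(-30603) = (-39458 + 13223)*(-1/30603) = -26235*(-1/30603) = 8745/10201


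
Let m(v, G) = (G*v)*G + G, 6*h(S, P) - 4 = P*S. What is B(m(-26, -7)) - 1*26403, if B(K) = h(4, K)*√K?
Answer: -26403 - 2560*I*√1281/3 ≈ -26403.0 - 30542.0*I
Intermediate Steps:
h(S, P) = ⅔ + P*S/6 (h(S, P) = ⅔ + (P*S)/6 = ⅔ + P*S/6)
m(v, G) = G + v*G² (m(v, G) = v*G² + G = G + v*G²)
B(K) = √K*(⅔ + 2*K/3) (B(K) = (⅔ + (⅙)*K*4)*√K = (⅔ + 2*K/3)*√K = √K*(⅔ + 2*K/3))
B(m(-26, -7)) - 1*26403 = 2*√(-7*(1 - 7*(-26)))*(1 - 7*(1 - 7*(-26)))/3 - 1*26403 = 2*√(-7*(1 + 182))*(1 - 7*(1 + 182))/3 - 26403 = 2*√(-7*183)*(1 - 7*183)/3 - 26403 = 2*√(-1281)*(1 - 1281)/3 - 26403 = (⅔)*(I*√1281)*(-1280) - 26403 = -2560*I*√1281/3 - 26403 = -26403 - 2560*I*√1281/3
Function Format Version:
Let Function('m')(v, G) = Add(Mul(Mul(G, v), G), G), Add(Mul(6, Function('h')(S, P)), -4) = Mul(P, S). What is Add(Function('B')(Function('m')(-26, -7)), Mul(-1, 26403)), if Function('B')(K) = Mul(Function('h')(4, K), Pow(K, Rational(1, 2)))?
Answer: Add(-26403, Mul(Rational(-2560, 3), I, Pow(1281, Rational(1, 2)))) ≈ Add(-26403., Mul(-30542., I))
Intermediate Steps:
Function('h')(S, P) = Add(Rational(2, 3), Mul(Rational(1, 6), P, S)) (Function('h')(S, P) = Add(Rational(2, 3), Mul(Rational(1, 6), Mul(P, S))) = Add(Rational(2, 3), Mul(Rational(1, 6), P, S)))
Function('m')(v, G) = Add(G, Mul(v, Pow(G, 2))) (Function('m')(v, G) = Add(Mul(v, Pow(G, 2)), G) = Add(G, Mul(v, Pow(G, 2))))
Function('B')(K) = Mul(Pow(K, Rational(1, 2)), Add(Rational(2, 3), Mul(Rational(2, 3), K))) (Function('B')(K) = Mul(Add(Rational(2, 3), Mul(Rational(1, 6), K, 4)), Pow(K, Rational(1, 2))) = Mul(Add(Rational(2, 3), Mul(Rational(2, 3), K)), Pow(K, Rational(1, 2))) = Mul(Pow(K, Rational(1, 2)), Add(Rational(2, 3), Mul(Rational(2, 3), K))))
Add(Function('B')(Function('m')(-26, -7)), Mul(-1, 26403)) = Add(Mul(Rational(2, 3), Pow(Mul(-7, Add(1, Mul(-7, -26))), Rational(1, 2)), Add(1, Mul(-7, Add(1, Mul(-7, -26))))), Mul(-1, 26403)) = Add(Mul(Rational(2, 3), Pow(Mul(-7, Add(1, 182)), Rational(1, 2)), Add(1, Mul(-7, Add(1, 182)))), -26403) = Add(Mul(Rational(2, 3), Pow(Mul(-7, 183), Rational(1, 2)), Add(1, Mul(-7, 183))), -26403) = Add(Mul(Rational(2, 3), Pow(-1281, Rational(1, 2)), Add(1, -1281)), -26403) = Add(Mul(Rational(2, 3), Mul(I, Pow(1281, Rational(1, 2))), -1280), -26403) = Add(Mul(Rational(-2560, 3), I, Pow(1281, Rational(1, 2))), -26403) = Add(-26403, Mul(Rational(-2560, 3), I, Pow(1281, Rational(1, 2))))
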